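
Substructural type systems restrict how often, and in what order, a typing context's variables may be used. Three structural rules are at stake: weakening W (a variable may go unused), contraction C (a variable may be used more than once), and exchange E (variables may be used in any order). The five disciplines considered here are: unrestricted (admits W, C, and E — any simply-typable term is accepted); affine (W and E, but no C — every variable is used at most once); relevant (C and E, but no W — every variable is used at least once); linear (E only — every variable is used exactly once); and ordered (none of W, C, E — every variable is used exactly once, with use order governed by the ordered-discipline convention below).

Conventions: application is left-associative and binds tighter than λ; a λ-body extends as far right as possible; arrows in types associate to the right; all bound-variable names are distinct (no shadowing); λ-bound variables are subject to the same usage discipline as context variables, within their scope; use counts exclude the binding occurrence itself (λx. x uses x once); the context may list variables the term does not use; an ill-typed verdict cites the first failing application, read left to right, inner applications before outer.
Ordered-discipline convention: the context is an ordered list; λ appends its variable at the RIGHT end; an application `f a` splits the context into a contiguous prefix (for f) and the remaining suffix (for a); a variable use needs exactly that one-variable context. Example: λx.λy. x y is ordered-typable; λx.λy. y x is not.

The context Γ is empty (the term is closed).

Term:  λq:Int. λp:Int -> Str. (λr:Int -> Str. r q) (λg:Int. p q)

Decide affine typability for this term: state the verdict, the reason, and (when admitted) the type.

no — uses contraction: q ×2
usage: q [bound]: 2×, p [bound]: 1×, r [bound]: 1×, g [bound]: 0×
use order (left to right): r, q, p, q
typing: well-typed — term : Int -> (Int -> Str) -> Str
all disciplines: ordered ✗, linear ✗, affine ✗, relevant ✗, unrestricted ✓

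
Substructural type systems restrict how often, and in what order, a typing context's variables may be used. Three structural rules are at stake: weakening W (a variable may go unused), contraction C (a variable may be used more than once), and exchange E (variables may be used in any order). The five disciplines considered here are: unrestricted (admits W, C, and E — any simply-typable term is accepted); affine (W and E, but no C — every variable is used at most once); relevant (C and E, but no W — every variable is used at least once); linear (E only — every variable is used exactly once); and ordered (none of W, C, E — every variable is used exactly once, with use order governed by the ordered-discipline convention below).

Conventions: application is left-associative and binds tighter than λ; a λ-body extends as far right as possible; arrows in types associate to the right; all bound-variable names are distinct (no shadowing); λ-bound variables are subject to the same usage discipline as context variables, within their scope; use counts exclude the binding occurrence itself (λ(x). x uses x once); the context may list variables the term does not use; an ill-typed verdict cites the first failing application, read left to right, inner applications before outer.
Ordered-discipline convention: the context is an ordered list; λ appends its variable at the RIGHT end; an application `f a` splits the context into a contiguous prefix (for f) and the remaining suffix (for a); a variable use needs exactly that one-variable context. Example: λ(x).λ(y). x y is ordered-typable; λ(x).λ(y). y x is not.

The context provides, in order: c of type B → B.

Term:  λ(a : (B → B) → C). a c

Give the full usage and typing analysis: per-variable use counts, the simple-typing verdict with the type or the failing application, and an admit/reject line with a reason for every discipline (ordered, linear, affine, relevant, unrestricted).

usage: c ×1; a [bound] ×1
use order (left to right): a, c
typing: well-typed at ((B → B) → C) → C
ordered: ✗ — needs exchange: uses follow a, c
linear: ✓ — exactly-once usage across c, a
affine: ✓ — at most one use each (c, a)
relevant: ✓ — none of c, a goes unused
unrestricted: ✓ — type-checks (((B → B) → C) → C) and nothing is barred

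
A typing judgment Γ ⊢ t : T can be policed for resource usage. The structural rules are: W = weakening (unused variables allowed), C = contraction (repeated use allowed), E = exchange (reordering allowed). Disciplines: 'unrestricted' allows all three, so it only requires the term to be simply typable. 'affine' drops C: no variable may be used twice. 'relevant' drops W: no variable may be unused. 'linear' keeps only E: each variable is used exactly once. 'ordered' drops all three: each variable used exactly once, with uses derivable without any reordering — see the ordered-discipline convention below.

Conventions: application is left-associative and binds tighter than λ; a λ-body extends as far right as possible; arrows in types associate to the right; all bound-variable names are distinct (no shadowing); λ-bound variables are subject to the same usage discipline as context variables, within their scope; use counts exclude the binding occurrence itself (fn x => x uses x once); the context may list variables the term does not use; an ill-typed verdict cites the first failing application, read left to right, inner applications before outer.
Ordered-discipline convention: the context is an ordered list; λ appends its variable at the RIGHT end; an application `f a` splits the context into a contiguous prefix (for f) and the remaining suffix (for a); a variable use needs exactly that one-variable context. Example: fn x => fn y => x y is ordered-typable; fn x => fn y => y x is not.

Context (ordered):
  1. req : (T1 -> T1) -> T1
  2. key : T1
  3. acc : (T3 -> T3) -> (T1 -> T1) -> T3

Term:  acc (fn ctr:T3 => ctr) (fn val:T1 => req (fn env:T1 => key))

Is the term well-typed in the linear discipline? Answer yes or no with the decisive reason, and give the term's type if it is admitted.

no — val, env never used (weakening)
usage: req ×1, key ×1, acc ×1, ctr (bound) ×1, val (bound) ×0, env (bound) ×0
left-to-right use order: acc, ctr, req, key
typing: well-typed — term : T3
summary: ordered ✗ · linear ✗ · affine ✓ · relevant ✗ · unrestricted ✓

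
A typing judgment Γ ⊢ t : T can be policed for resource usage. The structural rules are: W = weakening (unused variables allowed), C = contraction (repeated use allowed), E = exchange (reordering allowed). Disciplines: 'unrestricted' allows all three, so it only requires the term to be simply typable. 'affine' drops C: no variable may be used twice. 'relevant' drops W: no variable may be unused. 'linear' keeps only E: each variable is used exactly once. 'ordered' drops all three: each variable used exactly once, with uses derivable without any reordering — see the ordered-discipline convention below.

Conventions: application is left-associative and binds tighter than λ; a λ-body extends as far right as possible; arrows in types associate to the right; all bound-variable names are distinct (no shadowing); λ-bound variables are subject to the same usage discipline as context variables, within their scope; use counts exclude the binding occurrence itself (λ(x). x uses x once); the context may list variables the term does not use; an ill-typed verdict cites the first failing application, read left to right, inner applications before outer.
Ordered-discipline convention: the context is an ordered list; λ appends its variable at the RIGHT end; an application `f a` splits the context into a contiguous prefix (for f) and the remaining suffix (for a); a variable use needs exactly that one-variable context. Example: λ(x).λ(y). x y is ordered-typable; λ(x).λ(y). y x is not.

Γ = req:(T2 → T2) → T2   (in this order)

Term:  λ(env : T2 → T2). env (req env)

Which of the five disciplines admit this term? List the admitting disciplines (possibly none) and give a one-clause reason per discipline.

accepted by: relevant, unrestricted
variable uses: req ×1; env [bound] ×2
use order (left to right): env, req, env
typing: well-typed at (T2 → T2) → T2
ordered ✗ (needs contraction — env ×2)
linear ✗ (needs contraction — env ×2)
affine ✗ (needs contraction — env ×2)
relevant ✓ (none of req, env goes unused)
unrestricted ✓ (well-typed at (T2 → T2) → T2; no restrictions here)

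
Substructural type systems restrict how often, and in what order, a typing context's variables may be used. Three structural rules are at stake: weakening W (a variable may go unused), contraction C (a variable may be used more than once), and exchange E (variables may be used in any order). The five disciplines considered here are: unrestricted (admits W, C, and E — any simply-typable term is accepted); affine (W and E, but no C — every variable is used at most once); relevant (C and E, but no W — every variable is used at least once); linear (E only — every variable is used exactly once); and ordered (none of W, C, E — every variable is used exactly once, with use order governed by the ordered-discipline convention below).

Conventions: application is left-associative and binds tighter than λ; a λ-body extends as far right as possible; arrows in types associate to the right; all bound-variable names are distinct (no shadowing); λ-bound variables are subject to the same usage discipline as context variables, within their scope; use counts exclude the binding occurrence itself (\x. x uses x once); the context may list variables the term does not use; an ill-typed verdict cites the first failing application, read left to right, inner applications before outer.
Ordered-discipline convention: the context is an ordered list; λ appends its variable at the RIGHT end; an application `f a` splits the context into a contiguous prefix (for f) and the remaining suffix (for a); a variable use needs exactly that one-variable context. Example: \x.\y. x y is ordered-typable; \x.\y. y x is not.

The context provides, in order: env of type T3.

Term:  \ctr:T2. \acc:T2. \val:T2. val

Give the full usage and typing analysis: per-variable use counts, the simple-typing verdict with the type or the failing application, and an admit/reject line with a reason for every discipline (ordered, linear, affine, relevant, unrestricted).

use counts: env: 0; ctr (bound): 0; acc (bound): 0; val (bound): 1
use order (left to right): val
typing: the term checks, with type T2 -> T2 -> T2 -> T2
ordered: ✗ — unused: env, ctr, acc — weakening required
linear: ✗ — unused: env, ctr, acc — weakening required
affine: ✓ — no duplicate uses among env, ctr, acc, val
relevant: ✗ — unused: env, ctr, acc — weakening required
unrestricted: ✓ — well-typed at T2 -> T2 -> T2 -> T2; no restrictions here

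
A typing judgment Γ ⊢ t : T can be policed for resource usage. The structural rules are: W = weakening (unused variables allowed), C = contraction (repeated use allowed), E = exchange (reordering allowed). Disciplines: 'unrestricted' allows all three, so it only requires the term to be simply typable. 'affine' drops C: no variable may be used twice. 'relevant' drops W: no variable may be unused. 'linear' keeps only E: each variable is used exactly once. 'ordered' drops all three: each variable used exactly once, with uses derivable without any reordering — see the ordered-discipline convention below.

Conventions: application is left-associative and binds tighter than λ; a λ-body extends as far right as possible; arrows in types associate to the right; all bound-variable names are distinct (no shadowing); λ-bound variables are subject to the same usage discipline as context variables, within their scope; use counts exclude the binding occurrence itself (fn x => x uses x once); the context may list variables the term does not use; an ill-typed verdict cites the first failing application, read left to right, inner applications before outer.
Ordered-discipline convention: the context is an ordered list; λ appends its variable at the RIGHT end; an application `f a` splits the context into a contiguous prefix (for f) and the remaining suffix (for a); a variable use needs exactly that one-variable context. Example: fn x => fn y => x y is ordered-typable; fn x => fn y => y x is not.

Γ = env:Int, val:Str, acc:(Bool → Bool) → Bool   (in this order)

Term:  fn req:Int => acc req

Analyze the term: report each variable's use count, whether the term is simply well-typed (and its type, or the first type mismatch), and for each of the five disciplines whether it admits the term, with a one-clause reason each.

variable uses: env: 0×, val: 0×, acc: 1×, req (bound): 1×
use order (left to right): acc, req
typing: ill-typed: a function awaiting Bool → Bool gets Int
ordered: ✗ — fails simple typing
linear: ✗ — a type mismatch blocks all five
affine: ✗ — the type mismatch rejects it
relevant: ✗ — not simply typable
unrestricted: ✗ — fails simple typing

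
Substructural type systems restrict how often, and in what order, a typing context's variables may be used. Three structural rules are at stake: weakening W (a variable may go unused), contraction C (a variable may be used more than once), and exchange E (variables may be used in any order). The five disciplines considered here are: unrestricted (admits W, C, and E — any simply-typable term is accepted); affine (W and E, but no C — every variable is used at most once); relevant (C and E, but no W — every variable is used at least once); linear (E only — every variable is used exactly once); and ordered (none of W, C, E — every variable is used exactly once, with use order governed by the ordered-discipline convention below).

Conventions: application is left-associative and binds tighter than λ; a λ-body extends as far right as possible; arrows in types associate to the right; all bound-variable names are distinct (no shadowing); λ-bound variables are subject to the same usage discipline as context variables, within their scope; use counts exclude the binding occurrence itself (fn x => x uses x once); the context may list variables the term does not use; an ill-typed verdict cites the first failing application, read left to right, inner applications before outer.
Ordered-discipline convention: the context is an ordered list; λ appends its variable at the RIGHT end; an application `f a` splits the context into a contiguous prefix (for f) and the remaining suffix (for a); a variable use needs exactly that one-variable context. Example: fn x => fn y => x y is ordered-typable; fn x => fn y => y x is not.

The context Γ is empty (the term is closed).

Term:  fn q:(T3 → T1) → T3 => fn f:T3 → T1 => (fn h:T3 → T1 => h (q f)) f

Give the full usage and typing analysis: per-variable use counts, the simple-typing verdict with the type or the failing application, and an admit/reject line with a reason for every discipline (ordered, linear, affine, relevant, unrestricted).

use counts: q [bound]=1; f [bound]=2; h [bound]=1
left-to-right use order: h, q, f, f
typing: well-typed at ((T3 → T1) → T3) → (T3 → T1) → T1
ordered: ✗, uses contraction: f ×2
linear: ✗, uses contraction: f ×2
affine: ✗, uses contraction: f ×2
relevant: ✓, none of q, f, h goes unused
unrestricted: ✓, well-typed at ((T3 → T1) → T3) → (T3 → T1) → T1; no restrictions here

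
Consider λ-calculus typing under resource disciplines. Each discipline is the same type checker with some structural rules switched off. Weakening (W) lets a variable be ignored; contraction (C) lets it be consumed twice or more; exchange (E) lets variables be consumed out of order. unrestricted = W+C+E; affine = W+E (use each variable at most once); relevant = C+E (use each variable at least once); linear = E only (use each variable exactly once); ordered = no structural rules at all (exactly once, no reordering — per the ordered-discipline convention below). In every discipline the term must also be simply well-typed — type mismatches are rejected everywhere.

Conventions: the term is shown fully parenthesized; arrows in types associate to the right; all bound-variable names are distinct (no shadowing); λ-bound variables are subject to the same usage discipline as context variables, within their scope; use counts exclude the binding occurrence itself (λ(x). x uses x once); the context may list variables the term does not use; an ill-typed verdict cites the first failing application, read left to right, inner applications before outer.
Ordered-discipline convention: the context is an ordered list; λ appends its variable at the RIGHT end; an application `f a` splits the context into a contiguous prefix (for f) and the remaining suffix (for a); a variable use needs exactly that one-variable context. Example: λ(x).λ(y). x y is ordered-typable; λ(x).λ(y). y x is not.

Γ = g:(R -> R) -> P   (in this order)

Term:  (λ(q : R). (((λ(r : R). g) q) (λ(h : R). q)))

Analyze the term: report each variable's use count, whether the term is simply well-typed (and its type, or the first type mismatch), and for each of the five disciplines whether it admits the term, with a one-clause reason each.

use counts: g: 1, q (bound): 2, r (bound): 0, h (bound): 0
order of uses: g, q, q
typing: well-typed at R -> P
ordered: ✗, uses contraction: q ×2; unused: r, h — weakening required
linear: ✗, uses contraction: q ×2; unused: r, h — weakening required
affine: ✗, uses contraction: q ×2
relevant: ✗, unused: r, h — weakening required
unrestricted: ✓, simply typable at R -> P; W, C, E all held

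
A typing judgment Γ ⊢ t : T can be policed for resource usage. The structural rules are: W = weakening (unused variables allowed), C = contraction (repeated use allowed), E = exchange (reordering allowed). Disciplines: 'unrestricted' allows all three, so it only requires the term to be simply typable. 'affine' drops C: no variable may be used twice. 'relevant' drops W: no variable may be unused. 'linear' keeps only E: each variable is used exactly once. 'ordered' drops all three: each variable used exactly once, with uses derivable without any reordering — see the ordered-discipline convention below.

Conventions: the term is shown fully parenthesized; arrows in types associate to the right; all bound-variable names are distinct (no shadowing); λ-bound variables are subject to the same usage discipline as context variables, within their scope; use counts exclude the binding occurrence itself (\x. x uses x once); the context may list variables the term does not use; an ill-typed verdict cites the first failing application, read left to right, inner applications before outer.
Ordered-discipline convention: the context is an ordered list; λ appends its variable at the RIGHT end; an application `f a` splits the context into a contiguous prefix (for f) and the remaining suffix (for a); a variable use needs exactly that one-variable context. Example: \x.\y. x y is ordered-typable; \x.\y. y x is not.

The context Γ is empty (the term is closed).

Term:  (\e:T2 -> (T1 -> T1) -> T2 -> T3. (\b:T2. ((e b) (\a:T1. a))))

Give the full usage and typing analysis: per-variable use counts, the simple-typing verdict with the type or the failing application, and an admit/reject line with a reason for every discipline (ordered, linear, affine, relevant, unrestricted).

counts: e (bound) ×1, b (bound) ×1, a (bound) ×1
left-to-right use order: e, b, a
typing: ✓ — (T2 -> (T1 -> T1) -> T2 -> T3) -> T2 -> T2 -> T3
ordered ✓ (one use each (e, b, a); ordered split holds)
linear ✓ (single use per variable (e, b, a))
affine ✓ (none of e, b, a used more than once)
relevant ✓ (every one of e, b, a appears)
unrestricted ✓ (well-typed at (T2 -> (T1 -> T1) -> T2 -> T3) -> T2 -> T2 -> T3; no restrictions here)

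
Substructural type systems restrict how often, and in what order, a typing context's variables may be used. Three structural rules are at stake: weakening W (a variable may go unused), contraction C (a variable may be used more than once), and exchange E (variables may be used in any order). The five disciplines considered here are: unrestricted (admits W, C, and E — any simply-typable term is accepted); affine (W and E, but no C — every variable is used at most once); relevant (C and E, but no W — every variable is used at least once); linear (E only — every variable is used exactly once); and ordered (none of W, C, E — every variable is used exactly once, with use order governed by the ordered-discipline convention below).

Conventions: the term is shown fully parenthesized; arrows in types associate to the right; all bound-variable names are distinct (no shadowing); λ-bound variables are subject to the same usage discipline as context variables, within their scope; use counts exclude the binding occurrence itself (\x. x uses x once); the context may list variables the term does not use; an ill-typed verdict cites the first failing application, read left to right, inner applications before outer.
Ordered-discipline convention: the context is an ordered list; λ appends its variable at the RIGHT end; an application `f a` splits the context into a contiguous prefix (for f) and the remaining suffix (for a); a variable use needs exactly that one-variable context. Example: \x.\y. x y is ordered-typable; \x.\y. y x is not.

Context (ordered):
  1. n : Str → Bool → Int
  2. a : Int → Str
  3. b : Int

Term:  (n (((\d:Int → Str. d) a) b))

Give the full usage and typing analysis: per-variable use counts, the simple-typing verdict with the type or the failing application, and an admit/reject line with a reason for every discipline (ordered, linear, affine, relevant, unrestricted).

variable uses: n: 1, a: 1, b: 1, d [bound]: 1
order of uses: n, d, a, b
typing: well-typed — term : Bool → Int
ordered: ✓, n, a, b, d once each; derivable with no W/C/E
linear: ✓, each of n, a, b, d used exactly once
affine: ✓, at most one use each (n, a, b, d)
relevant: ✓, at least one use each (n, a, b, d)
unrestricted: ✓, typability at Bool → Int is all that's needed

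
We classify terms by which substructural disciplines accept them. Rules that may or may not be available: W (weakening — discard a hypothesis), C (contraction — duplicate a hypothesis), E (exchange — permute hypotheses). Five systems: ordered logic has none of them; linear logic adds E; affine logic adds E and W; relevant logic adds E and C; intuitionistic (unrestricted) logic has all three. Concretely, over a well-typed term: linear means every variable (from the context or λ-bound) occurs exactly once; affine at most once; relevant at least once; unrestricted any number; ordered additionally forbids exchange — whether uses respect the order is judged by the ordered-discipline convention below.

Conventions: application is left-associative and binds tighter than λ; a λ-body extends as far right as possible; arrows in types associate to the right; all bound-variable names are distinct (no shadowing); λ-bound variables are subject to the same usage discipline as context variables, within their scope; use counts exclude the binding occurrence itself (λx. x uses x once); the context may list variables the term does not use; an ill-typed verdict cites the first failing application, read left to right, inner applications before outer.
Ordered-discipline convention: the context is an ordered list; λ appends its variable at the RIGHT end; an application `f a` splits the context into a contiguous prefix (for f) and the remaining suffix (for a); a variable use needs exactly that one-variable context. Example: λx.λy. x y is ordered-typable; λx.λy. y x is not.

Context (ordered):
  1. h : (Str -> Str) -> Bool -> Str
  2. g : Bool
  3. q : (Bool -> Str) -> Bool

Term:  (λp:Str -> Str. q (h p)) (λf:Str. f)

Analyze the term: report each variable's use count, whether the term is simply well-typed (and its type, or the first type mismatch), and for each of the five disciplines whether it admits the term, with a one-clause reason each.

usage: h: 1×, g: 0×, q: 1×, p [bound]: 1×, f [bound]: 1×
uses in reading order: q, h, p, f
typing: ✓ — Bool
ordered ✗ (g never used (weakening))
linear ✗ (g never used (weakening))
affine ✓ (at most one use each (h, g, q, p, f))
relevant ✗ (g never used (weakening))
unrestricted ✓ (typability at Bool is all that's needed)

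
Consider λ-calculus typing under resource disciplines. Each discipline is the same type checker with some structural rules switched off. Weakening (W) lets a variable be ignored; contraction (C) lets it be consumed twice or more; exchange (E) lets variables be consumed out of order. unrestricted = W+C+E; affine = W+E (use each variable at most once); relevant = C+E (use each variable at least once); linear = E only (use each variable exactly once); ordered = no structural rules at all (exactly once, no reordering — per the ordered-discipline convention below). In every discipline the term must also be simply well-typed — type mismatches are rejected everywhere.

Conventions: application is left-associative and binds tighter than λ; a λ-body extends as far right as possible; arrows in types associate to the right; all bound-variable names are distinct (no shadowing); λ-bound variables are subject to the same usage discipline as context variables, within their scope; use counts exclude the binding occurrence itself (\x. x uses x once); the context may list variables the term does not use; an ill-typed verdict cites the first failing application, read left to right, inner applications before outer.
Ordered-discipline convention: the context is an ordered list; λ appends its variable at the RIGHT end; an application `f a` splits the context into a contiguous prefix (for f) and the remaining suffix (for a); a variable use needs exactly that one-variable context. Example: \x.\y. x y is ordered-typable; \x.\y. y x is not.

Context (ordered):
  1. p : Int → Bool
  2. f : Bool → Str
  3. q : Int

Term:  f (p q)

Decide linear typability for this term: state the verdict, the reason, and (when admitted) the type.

yes — exactly-once usage across p, f, q; term : Str
use counts: p: 1, f: 1, q: 1
uses in reading order: f, p, q
typing: well-typed at Str
across the five disciplines: ordered ✗; linear ✓; affine ✓; relevant ✓; unrestricted ✓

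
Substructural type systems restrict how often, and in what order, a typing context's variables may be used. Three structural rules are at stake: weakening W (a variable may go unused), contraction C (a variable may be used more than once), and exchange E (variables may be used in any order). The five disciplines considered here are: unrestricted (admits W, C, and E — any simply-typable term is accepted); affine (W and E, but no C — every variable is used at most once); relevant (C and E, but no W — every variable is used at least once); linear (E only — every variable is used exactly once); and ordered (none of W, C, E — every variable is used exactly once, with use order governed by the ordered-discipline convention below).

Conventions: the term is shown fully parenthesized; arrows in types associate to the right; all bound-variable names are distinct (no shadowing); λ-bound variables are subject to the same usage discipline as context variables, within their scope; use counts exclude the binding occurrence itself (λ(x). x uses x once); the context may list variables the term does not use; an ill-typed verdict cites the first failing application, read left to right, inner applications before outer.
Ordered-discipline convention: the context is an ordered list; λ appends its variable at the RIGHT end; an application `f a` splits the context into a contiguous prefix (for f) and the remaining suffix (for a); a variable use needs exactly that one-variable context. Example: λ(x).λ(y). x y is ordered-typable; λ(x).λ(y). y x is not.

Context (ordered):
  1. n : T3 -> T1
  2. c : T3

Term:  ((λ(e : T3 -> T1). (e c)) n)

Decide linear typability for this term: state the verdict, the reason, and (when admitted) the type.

yes — each of n, c, e used exactly once; term : T1
use counts: n: 1; c: 1; e (λ-bound): 1
order of uses: e, c, n
typing: the term checks, with type T1
across the five disciplines: ordered ✗ · linear ✓ · affine ✓ · relevant ✓ · unrestricted ✓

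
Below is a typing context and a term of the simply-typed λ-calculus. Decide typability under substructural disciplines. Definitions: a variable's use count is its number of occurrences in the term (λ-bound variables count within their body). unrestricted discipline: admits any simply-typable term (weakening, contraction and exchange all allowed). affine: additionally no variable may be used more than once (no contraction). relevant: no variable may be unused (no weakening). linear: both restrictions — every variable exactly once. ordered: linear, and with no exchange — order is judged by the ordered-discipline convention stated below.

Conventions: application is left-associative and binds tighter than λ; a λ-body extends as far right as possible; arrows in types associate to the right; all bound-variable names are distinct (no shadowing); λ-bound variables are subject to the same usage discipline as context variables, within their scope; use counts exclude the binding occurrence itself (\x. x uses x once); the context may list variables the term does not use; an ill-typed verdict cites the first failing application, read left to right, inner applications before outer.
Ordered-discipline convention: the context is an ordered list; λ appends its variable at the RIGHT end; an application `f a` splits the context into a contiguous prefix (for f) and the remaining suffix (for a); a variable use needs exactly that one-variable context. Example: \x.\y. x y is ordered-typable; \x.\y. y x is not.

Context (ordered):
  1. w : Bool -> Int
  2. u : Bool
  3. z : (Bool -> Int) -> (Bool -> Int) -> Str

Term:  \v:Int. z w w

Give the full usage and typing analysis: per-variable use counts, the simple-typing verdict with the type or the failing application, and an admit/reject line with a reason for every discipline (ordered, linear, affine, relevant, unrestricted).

usage: w: 2×; u: 0×; z: 1×; v [bound]: 0×
uses in reading order: z, w, w
typing: well-typed — term : Int -> Str
ordered: ✗ — repeated use of w ×2; unused: u, v — weakening required
linear: ✗ — repeated use of w ×2; unused: u, v — weakening required
affine: ✗ — repeated use of w ×2
relevant: ✗ — unused: u, v — weakening required
unrestricted: ✓ — typability at Int -> Str is all that's needed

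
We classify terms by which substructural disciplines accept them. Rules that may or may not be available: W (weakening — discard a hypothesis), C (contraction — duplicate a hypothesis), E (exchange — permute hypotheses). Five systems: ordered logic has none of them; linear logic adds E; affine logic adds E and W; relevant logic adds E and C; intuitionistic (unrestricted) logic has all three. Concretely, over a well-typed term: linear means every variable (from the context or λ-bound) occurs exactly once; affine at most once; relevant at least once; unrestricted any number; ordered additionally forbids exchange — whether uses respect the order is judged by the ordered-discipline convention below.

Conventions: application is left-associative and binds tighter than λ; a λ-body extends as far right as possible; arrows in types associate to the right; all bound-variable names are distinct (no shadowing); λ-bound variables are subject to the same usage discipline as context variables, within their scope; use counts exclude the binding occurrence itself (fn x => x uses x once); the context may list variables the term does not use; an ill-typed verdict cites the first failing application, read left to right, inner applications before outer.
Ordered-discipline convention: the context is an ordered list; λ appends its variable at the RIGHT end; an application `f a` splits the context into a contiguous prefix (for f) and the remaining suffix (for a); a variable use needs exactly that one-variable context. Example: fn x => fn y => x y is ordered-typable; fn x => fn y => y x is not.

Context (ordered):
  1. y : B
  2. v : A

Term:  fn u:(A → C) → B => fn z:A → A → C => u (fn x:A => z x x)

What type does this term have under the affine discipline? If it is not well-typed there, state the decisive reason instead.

not well-typed under affine — uses contraction: x ×2
use counts: y ×0, v ×0, u (λ-bound) ×1, z (λ-bound) ×1, x (λ-bound) ×2
use order (left to right): u, z, x, x
typing: well-typed — term : ((A → C) → B) → (A → A → C) → B
across the five disciplines: ordered ✗; linear ✗; affine ✗; relevant ✗; unrestricted ✓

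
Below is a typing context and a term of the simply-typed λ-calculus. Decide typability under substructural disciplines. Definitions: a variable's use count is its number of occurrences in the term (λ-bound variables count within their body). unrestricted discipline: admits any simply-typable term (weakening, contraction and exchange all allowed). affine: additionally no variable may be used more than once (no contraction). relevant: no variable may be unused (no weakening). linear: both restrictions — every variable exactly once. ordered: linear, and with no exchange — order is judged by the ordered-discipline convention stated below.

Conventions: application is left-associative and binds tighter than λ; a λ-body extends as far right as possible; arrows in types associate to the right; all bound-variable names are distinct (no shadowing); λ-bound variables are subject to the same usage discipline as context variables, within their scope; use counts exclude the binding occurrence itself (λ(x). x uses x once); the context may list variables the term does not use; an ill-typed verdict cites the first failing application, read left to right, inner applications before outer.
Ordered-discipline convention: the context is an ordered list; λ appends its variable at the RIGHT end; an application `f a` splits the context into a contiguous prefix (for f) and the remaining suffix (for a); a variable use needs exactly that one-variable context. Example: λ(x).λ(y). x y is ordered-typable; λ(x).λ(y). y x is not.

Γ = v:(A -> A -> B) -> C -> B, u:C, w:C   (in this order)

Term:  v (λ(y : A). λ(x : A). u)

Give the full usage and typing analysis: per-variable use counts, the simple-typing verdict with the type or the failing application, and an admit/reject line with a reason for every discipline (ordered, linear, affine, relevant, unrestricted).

use counts: v: 1×; u: 1×; w: 0×; y (λ-bound): 0×; x (λ-bound): 0×
order of uses: v, u
typing: ill-typed: argument of type A -> A -> C where A -> A -> B is required
ordered: ✗, a type mismatch blocks all five
linear: ✗, the type mismatch rejects it
affine: ✗, not simply typable
relevant: ✗, fails simple typing
unrestricted: ✗, a type mismatch blocks all five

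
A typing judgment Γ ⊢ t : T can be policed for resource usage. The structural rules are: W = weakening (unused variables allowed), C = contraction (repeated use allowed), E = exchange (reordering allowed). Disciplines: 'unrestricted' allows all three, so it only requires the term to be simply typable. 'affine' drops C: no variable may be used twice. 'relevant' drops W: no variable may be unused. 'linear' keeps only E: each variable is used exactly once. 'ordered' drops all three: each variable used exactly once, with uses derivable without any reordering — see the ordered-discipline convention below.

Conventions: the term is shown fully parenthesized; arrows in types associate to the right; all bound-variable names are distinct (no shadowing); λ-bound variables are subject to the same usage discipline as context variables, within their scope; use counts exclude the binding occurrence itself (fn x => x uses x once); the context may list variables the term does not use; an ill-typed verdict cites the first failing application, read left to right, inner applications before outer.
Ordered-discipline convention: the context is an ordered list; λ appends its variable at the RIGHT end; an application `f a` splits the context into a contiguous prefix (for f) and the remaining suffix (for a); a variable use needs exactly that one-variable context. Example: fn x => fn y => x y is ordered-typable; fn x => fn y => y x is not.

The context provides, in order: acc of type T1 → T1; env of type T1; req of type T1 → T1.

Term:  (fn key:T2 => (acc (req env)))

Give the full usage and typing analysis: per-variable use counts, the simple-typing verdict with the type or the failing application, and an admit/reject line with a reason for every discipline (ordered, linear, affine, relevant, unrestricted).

counts: acc: 1×, env: 1×, req: 1×, key [bound]: 0×
use order (left to right): acc, req, env
typing: well-typed — term : T2 → T1
ordered: ✗ — key left unused
linear: ✗ — key left unused
affine: ✓ — at most one use each (acc, env, req, key)
relevant: ✗ — key left unused
unrestricted: ✓ — well-typed at T2 → T1; no restrictions here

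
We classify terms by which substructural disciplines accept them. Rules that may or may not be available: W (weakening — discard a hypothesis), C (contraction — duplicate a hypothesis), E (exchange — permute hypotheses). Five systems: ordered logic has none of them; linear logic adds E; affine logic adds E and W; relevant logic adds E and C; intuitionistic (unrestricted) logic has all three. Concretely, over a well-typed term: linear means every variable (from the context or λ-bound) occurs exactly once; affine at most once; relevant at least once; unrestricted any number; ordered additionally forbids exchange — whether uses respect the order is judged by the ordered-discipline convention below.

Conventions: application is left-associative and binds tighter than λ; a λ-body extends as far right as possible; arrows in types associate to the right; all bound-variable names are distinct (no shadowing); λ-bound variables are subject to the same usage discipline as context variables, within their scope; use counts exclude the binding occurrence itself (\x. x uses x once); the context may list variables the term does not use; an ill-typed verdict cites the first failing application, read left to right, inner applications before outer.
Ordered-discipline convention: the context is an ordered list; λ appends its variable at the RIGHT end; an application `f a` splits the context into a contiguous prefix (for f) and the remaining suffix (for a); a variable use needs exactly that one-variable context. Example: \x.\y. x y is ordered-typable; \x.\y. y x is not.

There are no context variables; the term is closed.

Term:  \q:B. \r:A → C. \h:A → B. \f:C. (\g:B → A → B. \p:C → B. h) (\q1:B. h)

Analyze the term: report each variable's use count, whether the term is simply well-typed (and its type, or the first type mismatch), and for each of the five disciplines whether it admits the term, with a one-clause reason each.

counts: q (λ-bound): 0, r (λ-bound): 0, h (λ-bound): 2, f (λ-bound): 0, g (λ-bound): 0, p (λ-bound): 0, q1 (λ-bound): 0
left-to-right use order: h, h
typing: well-typed — term : B → (A → C) → (A → B) → C → (C → B) → A → B
ordered: ✗, repeated use of h ×2; q, r, f, g, p, q1 left unused
linear: ✗, repeated use of h ×2; q, r, f, g, p, q1 left unused
affine: ✗, repeated use of h ×2
relevant: ✗, q, r, f, g, p, q1 left unused
unrestricted: ✓, typability at B → (A → C) → (A → B) → C → (C → B) → A → B is all that's needed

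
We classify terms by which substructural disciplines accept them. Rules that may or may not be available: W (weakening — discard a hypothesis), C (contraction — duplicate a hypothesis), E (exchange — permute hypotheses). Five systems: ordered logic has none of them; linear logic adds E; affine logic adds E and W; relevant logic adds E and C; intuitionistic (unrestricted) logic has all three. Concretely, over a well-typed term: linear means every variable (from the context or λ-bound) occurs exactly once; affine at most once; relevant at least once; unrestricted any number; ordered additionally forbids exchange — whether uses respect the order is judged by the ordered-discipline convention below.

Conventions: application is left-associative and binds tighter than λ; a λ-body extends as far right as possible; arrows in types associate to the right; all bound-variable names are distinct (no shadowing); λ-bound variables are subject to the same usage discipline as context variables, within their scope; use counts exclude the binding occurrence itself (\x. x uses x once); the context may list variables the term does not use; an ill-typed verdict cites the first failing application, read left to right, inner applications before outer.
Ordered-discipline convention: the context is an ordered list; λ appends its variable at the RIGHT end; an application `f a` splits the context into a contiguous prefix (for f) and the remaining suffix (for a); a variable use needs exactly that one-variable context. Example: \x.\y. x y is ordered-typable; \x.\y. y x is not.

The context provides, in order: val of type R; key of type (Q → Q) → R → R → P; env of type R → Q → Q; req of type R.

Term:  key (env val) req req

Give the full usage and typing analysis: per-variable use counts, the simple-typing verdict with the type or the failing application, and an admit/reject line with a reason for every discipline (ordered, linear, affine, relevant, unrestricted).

variable uses: val ×1, key ×1, env ×1, req ×2
use order (left to right): key, env, val, req, req
typing: ✓ — P
ordered ✗ (req ×2 used more than once (contraction))
linear ✗ (req ×2 used more than once (contraction))
affine ✗ (req ×2 used more than once (contraction))
relevant ✓ (every one of val, key, env, req appears)
unrestricted ✓ (typability at P is all that's needed)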